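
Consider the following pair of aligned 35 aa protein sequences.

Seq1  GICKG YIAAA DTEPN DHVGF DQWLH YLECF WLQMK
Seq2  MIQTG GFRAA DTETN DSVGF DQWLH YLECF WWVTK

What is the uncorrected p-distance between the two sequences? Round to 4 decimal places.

0.3143

Mismatches occur at site 1 (G/M), site 3 (C/Q), site 4 (K/T), site 6 (Y/G), site 7 (I/F), site 8 (A/R), site 14 (P/T), site 17 (H/S), site 32 (L/W), site 33 (Q/V), site 34 (M/T).
There are 11 differences over 35 sites, so p = 11/35 = 0.3143.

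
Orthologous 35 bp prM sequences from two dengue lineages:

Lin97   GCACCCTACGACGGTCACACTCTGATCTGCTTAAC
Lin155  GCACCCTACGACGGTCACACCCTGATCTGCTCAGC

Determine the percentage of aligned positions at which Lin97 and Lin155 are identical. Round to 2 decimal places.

The sequences differ at positions 21 (T/C), 32 (T/C), 34 (A/G).
32 of the 35 sites match, so the percent identity is 32/35 × 100 = 91.43%.

91.43%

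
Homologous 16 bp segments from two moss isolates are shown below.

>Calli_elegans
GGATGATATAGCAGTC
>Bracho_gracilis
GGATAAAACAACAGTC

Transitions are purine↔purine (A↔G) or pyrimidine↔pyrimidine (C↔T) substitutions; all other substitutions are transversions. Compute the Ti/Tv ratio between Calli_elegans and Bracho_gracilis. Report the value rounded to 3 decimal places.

The sequences differ at positions 5 (G/A, transition), 7 (T/A, transversion), 9 (T/C, transition), 11 (G/A, transition).
Of the 4 differences, 3 transitions and 1 transversion, so Ti/Tv = 3/1 = 3.000.

3.000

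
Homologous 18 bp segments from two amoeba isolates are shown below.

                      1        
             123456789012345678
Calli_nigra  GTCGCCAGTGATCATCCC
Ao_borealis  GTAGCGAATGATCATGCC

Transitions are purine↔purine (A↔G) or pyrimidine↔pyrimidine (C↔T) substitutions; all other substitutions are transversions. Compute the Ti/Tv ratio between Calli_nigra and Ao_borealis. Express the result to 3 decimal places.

0.333

The sequences differ at positions 3 (C/A, transversion), 6 (C/G, transversion), 8 (G/A, transition), 16 (C/G, transversion).
Of the 4 differences, 1 transition and 3 transversions, so Ti/Tv = 1/3 = 0.333.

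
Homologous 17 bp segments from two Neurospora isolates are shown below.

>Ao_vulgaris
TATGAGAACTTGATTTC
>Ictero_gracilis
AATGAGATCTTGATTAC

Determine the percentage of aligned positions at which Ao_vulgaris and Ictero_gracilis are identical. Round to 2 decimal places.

The sequences differ at positions 1 (T/A), 8 (A/T), 16 (T/A).
14 of the 17 sites match, so the percent identity is 14/17 × 100 = 82.35%.

82.35%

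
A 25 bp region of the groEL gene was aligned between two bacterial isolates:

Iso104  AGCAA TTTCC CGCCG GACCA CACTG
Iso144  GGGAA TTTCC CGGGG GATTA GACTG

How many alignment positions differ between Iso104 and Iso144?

7

Mismatches occur at site 1 (A↔G), site 3 (C↔G), site 13 (C↔G), site 14 (C↔G), site 18 (C↔T), site 19 (C↔T), site 21 (C↔G).
That gives 7 mismatches out of 25 aligned sites, so the Hamming distance is 7.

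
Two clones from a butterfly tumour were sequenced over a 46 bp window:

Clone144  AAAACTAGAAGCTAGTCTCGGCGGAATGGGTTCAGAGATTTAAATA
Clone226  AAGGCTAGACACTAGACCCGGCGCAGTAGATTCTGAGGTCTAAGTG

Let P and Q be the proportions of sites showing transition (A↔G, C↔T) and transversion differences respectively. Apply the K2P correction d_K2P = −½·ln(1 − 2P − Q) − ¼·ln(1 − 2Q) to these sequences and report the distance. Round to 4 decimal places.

0.4642

Mismatches occur at site 3 (A↔G, transition), site 4 (A↔G, transition), site 10 (A↔C, transversion), site 11 (G↔A, transition), site 16 (T↔A, transversion), site 18 (T↔C, transition), site 24 (G↔C, transversion), site 26 (A↔G, transition), site 28 (G↔A, transition), site 30 (G↔A, transition), site 34 (A↔T, transversion), site 38 (A↔G, transition), site 40 (T↔C, transition), site 44 (A↔G, transition), site 46 (A↔G, transition).
Of the 15 differences, 11 transitions and 4 transversions over 46 sites: P = 11/46 = 0.239130, Q = 4/46 = 0.086957.
d = −0.5·ln(0.434783) − 0.25·ln(0.826086) = −0.5·(-0.832908) − 0.25·(-0.191056) = 0.4642.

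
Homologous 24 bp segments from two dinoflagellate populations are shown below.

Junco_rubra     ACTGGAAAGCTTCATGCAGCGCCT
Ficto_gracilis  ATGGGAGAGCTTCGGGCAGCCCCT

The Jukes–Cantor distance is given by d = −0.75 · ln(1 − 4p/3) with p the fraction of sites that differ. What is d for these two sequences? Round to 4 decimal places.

The sequences differ at positions 2 (C/T), 3 (T/G), 7 (A/G), 14 (A/G), 15 (T/G), 21 (G/C).
p = 6/24 = 0.250000.
d = −0.75 · ln(1 − (4/3)·0.250000) = −0.75 · ln(0.666667) = −0.75 · (-0.405465) = 0.3041.

0.3041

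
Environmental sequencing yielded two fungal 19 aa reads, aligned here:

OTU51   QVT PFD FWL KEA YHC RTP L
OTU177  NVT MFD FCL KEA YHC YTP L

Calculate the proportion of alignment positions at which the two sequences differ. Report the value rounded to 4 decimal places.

Differing sites — 1:Q/N; 4:P/M; 8:W/C; 16:R/Y.
There are 4 differences over 19 sites, so p = 4/19 = 0.2105.

0.2105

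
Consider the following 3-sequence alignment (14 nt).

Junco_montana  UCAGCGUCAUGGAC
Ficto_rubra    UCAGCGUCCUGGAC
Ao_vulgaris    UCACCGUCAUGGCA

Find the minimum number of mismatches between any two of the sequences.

Pairwise Hamming distances:
  Junco_montana vs Ficto_rubra: 1
  Junco_montana vs Ao_vulgaris: 3
  Ficto_rubra vs Ao_vulgaris: 4
The smallest is 1, between Junco_montana and Ficto_rubra.

1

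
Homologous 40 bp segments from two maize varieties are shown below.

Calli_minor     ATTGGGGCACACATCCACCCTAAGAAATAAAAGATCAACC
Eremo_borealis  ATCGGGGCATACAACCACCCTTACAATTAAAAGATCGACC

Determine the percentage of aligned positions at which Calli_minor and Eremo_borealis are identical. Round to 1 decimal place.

Mismatches occur at site 3 (T/C), site 10 (C/T), site 14 (T/A), site 22 (A/T), site 24 (G/C), site 27 (A/T), site 37 (A/G).
33 of the 40 sites match, so the percent identity is 33/40 × 100 = 82.5%.

82.5%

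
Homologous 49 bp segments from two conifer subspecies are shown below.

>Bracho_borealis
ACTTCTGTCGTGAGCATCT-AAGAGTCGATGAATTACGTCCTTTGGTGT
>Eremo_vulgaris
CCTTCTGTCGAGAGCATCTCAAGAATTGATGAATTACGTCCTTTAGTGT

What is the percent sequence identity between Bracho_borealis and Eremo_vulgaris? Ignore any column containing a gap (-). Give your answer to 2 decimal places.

Excluding the 1 gap column leaves 48 comparable sites.
Mismatches occur at site 1 (A↔C), site 11 (T↔A), site 25 (G↔A), site 27 (C↔T), site 45 (G↔A).
43 of the 48 comparable sites match, so the percent identity is 43/48 × 100 = 89.58%.

89.58%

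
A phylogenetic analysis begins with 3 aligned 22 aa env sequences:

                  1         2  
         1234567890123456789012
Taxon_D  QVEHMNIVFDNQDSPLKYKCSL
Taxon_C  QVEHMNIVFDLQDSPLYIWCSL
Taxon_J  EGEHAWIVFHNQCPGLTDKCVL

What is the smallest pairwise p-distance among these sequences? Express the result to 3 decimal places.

Pairwise Hamming distances:
  Taxon_D vs Taxon_C: 4
  Taxon_D vs Taxon_J: 11
  Taxon_C vs Taxon_J: 13
The smallest is 4 mismatches, between Taxon_D and Taxon_C; p = 4/22 = 0.182.

0.182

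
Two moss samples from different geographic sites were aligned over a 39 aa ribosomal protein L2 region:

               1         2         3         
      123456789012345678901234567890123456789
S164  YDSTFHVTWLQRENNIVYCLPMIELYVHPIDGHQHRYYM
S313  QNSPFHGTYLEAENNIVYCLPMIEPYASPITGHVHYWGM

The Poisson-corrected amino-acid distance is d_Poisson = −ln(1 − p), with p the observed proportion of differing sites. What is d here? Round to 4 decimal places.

Mismatches occur at site 1 (Y↔Q), site 2 (D↔N), site 4 (T↔P), site 7 (V↔G), site 9 (W↔Y), site 11 (Q↔E), site 12 (R↔A), site 25 (L↔P), site 27 (V↔A), site 28 (H↔S), site 31 (D↔T), site 34 (Q↔V), site 36 (R↔Y), site 37 (Y↔W), site 38 (Y↔G).
p = 15/39 = 0.384615.
d = −ln(1 − 0.384615) = −ln(0.615385) = 0.4855.

0.4855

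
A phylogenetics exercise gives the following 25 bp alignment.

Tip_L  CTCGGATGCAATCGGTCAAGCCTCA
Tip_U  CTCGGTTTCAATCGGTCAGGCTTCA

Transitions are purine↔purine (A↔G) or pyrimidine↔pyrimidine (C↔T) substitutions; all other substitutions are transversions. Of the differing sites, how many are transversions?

Mismatches occur at site 6 (A→T, transversion), site 8 (G→T, transversion), site 19 (A→G, transition), site 22 (C→T, transition).
Of the 4 differences, 2 transitions and 2 transversions, so the answer is 2.

2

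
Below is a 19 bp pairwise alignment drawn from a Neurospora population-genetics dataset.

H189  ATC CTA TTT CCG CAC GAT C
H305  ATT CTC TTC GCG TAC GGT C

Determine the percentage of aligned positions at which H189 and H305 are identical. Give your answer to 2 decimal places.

The sequences differ at positions 3 (C/T), 6 (A/C), 9 (T/C), 10 (C/G), 13 (C/T), 17 (A/G).
13 of the 19 sites match, so the percent identity is 13/19 × 100 = 68.42%.

68.42%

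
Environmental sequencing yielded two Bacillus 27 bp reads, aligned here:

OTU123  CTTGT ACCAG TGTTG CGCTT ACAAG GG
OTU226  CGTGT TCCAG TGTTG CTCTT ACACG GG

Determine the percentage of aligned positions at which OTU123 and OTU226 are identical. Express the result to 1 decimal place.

Mismatches occur at site 2 (T/G), site 6 (A/T), site 17 (G/T), site 24 (A/C).
23 of the 27 sites match, so the percent identity is 23/27 × 100 = 85.2%.

85.2%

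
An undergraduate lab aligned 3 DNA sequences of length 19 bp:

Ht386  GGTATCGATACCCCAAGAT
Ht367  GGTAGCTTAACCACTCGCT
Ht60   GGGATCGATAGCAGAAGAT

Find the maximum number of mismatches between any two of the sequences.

Pairwise Hamming distances:
  Ht386 vs Ht367: 8
  Ht386 vs Ht60: 4
  Ht367 vs Ht60: 10
The largest is 10, between Ht367 and Ht60.

10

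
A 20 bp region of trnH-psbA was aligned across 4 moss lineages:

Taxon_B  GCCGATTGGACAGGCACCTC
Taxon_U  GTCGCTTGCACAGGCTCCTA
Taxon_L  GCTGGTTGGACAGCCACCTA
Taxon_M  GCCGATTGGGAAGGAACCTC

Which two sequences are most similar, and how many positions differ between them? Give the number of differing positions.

Pairwise Hamming distances:
  Taxon_B vs Taxon_U: 5
  Taxon_B vs Taxon_L: 4
  Taxon_B vs Taxon_M: 3
  Taxon_U vs Taxon_L: 6
  Taxon_U vs Taxon_M: 8
  Taxon_L vs Taxon_M: 7
The smallest is 3, between Taxon_B and Taxon_M.

3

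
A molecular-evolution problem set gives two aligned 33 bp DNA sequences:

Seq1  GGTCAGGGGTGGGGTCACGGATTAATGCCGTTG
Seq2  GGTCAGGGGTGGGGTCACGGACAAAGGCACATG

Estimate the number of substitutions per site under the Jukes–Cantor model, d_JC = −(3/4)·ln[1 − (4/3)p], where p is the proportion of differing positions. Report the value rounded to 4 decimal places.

0.2082

Differing sites — 22:T/C; 23:T/A; 26:T/G; 29:C/A; 30:G/C; 31:T/A.
p = 6/33 = 0.181818.
d = −0.75 · ln(1 − (4/3)·0.181818) = −0.75 · ln(0.757576) = −0.75 · (-0.277631) = 0.2082.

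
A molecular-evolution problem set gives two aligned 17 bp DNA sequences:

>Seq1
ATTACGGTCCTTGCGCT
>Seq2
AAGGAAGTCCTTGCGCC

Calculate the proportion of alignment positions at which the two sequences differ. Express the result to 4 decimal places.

0.3529

Mismatches occur at site 2 (T/A), site 3 (T/G), site 4 (A/G), site 5 (C/A), site 6 (G/A), site 17 (T/C).
There are 6 differences over 17 sites, so p = 6/17 = 0.3529.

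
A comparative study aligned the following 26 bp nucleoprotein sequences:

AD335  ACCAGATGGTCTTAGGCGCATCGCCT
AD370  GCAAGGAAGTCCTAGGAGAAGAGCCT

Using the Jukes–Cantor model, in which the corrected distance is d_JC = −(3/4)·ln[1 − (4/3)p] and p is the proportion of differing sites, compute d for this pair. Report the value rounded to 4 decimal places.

Mismatches occur at site 1 (A↔G), site 3 (C↔A), site 6 (A↔G), site 7 (T↔A), site 8 (G↔A), site 12 (T↔C), site 17 (C↔A), site 19 (C↔A), site 21 (T↔G), site 22 (C↔A).
p = 10/26 = 0.384615.
d = −0.75 · ln(1 − (4/3)·0.384615) = −0.75 · ln(0.487180) = −0.75 · (-0.719122) = 0.5393.

0.5393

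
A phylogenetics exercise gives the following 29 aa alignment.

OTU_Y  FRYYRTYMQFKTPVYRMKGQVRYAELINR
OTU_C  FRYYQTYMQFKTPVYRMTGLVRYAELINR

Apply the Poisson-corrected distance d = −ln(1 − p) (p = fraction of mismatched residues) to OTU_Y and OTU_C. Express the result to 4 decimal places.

0.1092

The sequences differ at positions 5 (R/Q), 18 (K/T), 20 (Q/L).
p = 3/29 = 0.103448.
d = −ln(1 − 0.103448) = −ln(0.896552) = 0.1092.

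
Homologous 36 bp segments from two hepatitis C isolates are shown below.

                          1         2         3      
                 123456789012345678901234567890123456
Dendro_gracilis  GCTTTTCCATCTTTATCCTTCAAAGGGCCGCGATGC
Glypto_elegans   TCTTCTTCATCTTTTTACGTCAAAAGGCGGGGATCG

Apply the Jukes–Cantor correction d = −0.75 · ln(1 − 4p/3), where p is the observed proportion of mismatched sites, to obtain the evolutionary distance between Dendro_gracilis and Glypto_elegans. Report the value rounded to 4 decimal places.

Differing sites — 1:G/T; 5:T/C; 7:C/T; 15:A/T; 17:C/A; 19:T/G; 25:G/A; 29:C/G; 31:C/G; 35:G/C; 36:C/G.
p = 11/36 = 0.305556.
d = −0.75 · ln(1 − (4/3)·0.305556) = −0.75 · ln(0.592592) = −0.75 · (-0.523249) = 0.3924.

0.3924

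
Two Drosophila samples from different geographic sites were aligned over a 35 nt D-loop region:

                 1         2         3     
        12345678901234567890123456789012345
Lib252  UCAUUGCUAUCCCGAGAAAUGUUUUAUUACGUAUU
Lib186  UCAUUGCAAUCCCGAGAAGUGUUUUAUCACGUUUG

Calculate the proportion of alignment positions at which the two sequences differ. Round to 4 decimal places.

Differing sites — 8:U/A; 19:A/G; 28:U/C; 33:A/U; 35:U/G.
There are 5 differences over 35 sites, so p = 5/35 = 0.1429.

0.1429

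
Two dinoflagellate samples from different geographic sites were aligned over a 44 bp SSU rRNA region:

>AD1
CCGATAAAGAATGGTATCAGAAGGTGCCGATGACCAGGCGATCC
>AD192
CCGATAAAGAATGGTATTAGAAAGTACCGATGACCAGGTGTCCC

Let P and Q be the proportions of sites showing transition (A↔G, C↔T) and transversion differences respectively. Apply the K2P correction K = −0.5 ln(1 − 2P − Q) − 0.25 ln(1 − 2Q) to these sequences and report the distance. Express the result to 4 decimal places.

0.1555

Differing sites — 18:C/T (Ti); 23:G/A (Ti); 26:G/A (Ti); 39:C/T (Ti); 41:A/T (Tv); 42:T/C (Ti).
Of the 6 differences, 5 transitions and 1 transversion over 44 sites: P = 5/44 = 0.113636, Q = 1/44 = 0.022727.
d = −0.5·ln(0.750001) − 0.25·ln(0.954546) = −0.5·(-0.287681) − 0.25·(-0.046519) = 0.1555.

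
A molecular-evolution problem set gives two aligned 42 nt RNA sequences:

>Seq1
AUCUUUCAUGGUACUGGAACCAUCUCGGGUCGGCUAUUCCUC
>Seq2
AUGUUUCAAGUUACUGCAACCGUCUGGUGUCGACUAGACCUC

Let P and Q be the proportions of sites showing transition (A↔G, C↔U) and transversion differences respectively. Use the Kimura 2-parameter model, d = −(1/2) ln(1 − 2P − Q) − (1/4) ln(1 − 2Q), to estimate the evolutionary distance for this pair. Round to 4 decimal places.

Differing sites — 3:C/G (Tv); 9:U/A (Tv); 11:G/U (Tv); 17:G/C (Tv); 22:A/G (Ti); 26:C/G (Tv); 28:G/U (Tv); 33:G/A (Ti); 37:U/G (Tv); 38:U/A (Tv).
Of the 10 differences, 2 transitions and 8 transversions over 42 sites: P = 2/42 = 0.047619, Q = 8/42 = 0.190476.
d = −0.5·ln(0.714286) − 0.25·ln(0.619048) = −0.5·(-0.336472) − 0.25·(-0.479572) = 0.2881.

0.2881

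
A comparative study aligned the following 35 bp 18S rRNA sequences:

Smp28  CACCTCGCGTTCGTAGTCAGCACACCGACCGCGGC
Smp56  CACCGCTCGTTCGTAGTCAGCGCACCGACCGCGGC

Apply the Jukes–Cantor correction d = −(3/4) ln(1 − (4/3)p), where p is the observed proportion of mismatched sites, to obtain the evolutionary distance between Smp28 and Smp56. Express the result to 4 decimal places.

0.0910

The sequences differ at positions 5 (T/G), 7 (G/T), 22 (A/G).
p = 3/35 = 0.085714.
d = −0.75 · ln(1 − (4/3)·0.085714) = −0.75 · ln(0.885715) = −0.75 · (-0.121360) = 0.0910.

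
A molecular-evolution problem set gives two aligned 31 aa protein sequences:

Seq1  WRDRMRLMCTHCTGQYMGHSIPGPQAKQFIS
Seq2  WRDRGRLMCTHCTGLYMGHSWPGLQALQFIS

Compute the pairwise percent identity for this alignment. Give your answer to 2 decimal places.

83.87%

Mismatches occur at site 5 (M→G), site 15 (Q→L), site 21 (I→W), site 24 (P→L), site 27 (K→L).
26 of the 31 sites match, so the percent identity is 26/31 × 100 = 83.87%.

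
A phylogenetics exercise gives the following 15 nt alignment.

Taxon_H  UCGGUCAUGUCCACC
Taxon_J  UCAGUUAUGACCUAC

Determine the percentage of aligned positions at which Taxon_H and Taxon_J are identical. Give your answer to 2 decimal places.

Differing sites — 3:G/A; 6:C/U; 10:U/A; 13:A/U; 14:C/A.
10 of the 15 sites match, so the percent identity is 10/15 × 100 = 66.67%.

66.67%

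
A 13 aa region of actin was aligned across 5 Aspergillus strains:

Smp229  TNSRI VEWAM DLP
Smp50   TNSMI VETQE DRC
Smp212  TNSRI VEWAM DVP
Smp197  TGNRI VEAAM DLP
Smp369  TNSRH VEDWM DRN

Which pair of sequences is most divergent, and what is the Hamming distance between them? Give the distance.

Pairwise Hamming distances:
  Smp229 vs Smp50: 6
  Smp229 vs Smp212: 1
  Smp229 vs Smp197: 3
  Smp229 vs Smp369: 5
  Smp50 vs Smp212: 6
  Smp50 vs Smp197: 8
  Smp50 vs Smp369: 6
  Smp212 vs Smp197: 4
  Smp212 vs Smp369: 5
  Smp197 vs Smp369: 7
The largest is 8, between Smp50 and Smp197.

8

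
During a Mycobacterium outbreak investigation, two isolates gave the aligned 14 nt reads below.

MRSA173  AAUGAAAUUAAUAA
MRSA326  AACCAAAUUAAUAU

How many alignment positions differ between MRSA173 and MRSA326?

3

Differing sites — 3:U/C; 4:G/C; 14:A/U.
That gives 3 mismatches out of 14 aligned sites, so the Hamming distance is 3.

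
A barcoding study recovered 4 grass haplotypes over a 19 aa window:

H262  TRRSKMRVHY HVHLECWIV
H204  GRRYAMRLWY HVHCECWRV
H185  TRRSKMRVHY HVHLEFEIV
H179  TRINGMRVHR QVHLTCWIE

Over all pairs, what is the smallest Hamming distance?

2

Pairwise Hamming distances:
  H262 vs H204: 7
  H262 vs H185: 2
  H262 vs H179: 7
  H204 vs H185: 9
  H204 vs H179: 12
  H185 vs H179: 9
The smallest is 2, between H262 and H185.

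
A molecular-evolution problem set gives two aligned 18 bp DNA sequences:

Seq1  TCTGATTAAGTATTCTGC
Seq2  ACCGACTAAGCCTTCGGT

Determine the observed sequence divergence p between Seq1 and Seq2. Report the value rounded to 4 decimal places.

0.3889

Mismatches occur at site 1 (T↔A), site 3 (T↔C), site 6 (T↔C), site 11 (T↔C), site 12 (A↔C), site 16 (T↔G), site 18 (C↔T).
There are 7 differences over 18 sites, so p = 7/18 = 0.3889.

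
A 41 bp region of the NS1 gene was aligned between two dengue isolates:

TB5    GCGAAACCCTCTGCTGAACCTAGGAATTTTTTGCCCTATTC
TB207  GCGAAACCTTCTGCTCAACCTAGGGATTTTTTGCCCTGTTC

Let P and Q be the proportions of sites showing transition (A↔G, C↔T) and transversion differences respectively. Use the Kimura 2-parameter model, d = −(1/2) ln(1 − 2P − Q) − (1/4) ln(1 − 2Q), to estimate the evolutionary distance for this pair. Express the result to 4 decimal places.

Differing sites — 9:C/T (Ti); 16:G/C (Tv); 25:A/G (Ti); 38:A/G (Ti).
Of the 4 differences, 3 transitions and 1 transversion over 41 sites: P = 3/41 = 0.073171, Q = 1/41 = 0.024390.
d = −0.5·ln(0.829268) − 0.25·ln(0.951220) = −0.5·(-0.187212) − 0.25·(-0.050010) = 0.1061.

0.1061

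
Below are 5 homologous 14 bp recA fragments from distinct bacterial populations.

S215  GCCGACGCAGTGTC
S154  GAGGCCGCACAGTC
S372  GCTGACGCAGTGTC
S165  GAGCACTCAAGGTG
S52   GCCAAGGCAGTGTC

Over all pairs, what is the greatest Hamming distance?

Pairwise Hamming distances:
  S215 vs S154: 5
  S215 vs S372: 1
  S215 vs S165: 7
  S215 vs S52: 2
  S154 vs S372: 5
  S154 vs S165: 6
  S154 vs S52: 7
  S372 vs S165: 7
  S372 vs S52: 3
  S165 vs S52: 8
The largest is 8, between S165 and S52.

8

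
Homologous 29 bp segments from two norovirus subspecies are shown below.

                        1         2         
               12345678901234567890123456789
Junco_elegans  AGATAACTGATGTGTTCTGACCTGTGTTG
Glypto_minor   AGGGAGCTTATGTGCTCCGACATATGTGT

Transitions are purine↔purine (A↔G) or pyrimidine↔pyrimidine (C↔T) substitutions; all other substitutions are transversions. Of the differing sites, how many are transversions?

5

Mismatches occur at site 3 (A↔G, transition), site 4 (T↔G, transversion), site 6 (A↔G, transition), site 9 (G↔T, transversion), site 15 (T↔C, transition), site 18 (T↔C, transition), site 22 (C↔A, transversion), site 24 (G↔A, transition), site 28 (T↔G, transversion), site 29 (G↔T, transversion).
Of the 10 differences, 5 transitions and 5 transversions, so the answer is 5.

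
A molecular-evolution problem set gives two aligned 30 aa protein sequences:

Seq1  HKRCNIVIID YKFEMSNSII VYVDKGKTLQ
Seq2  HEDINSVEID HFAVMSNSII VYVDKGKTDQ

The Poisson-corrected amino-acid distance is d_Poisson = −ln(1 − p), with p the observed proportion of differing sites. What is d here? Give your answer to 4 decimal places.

0.4055

Differing sites — 2:K/E; 3:R/D; 4:C/I; 6:I/S; 8:I/E; 11:Y/H; 12:K/F; 13:F/A; 14:E/V; 29:L/D.
p = 10/30 = 0.333333.
d = −ln(1 − 0.333333) = −ln(0.666667) = 0.4055.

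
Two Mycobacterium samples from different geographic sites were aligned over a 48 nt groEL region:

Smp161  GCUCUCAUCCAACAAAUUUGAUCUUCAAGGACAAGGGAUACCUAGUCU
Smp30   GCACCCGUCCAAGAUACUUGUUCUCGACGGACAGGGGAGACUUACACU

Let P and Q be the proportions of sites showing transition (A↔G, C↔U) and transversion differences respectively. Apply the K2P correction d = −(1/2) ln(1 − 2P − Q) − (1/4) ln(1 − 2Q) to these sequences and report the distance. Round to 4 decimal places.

0.4052

Mismatches occur at site 3 (U↔A, transversion), site 5 (U↔C, transition), site 7 (A↔G, transition), site 13 (C↔G, transversion), site 15 (A↔U, transversion), site 17 (U↔C, transition), site 21 (A↔U, transversion), site 25 (U↔C, transition), site 26 (C↔G, transversion), site 28 (A↔C, transversion), site 34 (A↔G, transition), site 39 (U↔G, transversion), site 42 (C↔U, transition), site 45 (G↔C, transversion), site 46 (U↔A, transversion).
Of the 15 differences, 6 transitions and 9 transversions over 48 sites: P = 6/48 = 0.125000, Q = 9/48 = 0.187500.
d = −0.5·ln(0.562500) − 0.25·ln(0.625000) = −0.5·(-0.575364) − 0.25·(-0.470004) = 0.4052.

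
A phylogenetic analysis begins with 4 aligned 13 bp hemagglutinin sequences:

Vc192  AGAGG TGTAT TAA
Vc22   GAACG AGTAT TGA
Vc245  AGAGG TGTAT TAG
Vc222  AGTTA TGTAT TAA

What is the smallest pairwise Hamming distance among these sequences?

Pairwise Hamming distances:
  Vc192 vs Vc22: 5
  Vc192 vs Vc245: 1
  Vc192 vs Vc222: 3
  Vc22 vs Vc245: 6
  Vc22 vs Vc222: 7
  Vc245 vs Vc222: 4
The smallest is 1, between Vc192 and Vc245.

1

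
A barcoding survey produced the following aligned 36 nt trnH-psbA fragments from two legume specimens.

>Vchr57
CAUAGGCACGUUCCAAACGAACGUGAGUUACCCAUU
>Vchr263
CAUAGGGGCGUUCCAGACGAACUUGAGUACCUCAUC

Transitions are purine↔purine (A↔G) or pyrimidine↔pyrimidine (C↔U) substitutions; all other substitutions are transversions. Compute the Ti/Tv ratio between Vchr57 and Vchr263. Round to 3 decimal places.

Mismatches occur at site 7 (C/G, transversion), site 8 (A/G, transition), site 16 (A/G, transition), site 23 (G/U, transversion), site 29 (U/A, transversion), site 30 (A/C, transversion), site 32 (C/U, transition), site 36 (U/C, transition).
Of the 8 differences, 4 transitions and 4 transversions, so Ti/Tv = 4/4 = 1.000.

1.000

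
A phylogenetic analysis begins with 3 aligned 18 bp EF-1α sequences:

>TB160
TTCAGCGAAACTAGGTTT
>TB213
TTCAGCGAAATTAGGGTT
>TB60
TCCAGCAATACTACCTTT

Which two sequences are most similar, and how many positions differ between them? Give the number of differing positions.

2

Pairwise Hamming distances:
  TB160 vs TB213: 2
  TB160 vs TB60: 5
  TB213 vs TB60: 7
The smallest is 2, between TB160 and TB213.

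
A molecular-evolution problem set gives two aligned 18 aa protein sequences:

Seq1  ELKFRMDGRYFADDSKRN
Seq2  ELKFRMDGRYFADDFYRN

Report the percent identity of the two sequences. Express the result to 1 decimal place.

Differing sites — 15:S/F; 16:K/Y.
16 of the 18 sites match, so the percent identity is 16/18 × 100 = 88.9%.

88.9%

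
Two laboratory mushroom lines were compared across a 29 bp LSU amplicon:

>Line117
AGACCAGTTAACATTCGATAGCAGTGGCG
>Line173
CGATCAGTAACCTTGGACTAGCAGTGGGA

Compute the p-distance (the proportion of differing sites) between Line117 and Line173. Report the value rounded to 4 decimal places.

0.3793

Differing sites — 1:A/C; 4:C/T; 9:T/A; 11:A/C; 13:A/T; 15:T/G; 16:C/G; 17:G/A; 18:A/C; 28:C/G; 29:G/A.
There are 11 differences over 29 sites, so p = 11/29 = 0.3793.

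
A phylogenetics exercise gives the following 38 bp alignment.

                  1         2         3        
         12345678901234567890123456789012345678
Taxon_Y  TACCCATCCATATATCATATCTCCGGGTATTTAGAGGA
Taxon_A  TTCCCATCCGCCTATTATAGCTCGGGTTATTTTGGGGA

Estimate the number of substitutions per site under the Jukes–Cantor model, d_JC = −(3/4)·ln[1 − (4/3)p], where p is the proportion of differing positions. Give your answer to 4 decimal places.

0.3241

Differing sites — 2:A/T; 10:A/G; 11:T/C; 12:A/C; 16:C/T; 20:T/G; 24:C/G; 27:G/T; 33:A/T; 35:A/G.
p = 10/38 = 0.263158.
d = −0.75 · ln(1 − (4/3)·0.263158) = −0.75 · ln(0.649123) = −0.75 · (-0.432133) = 0.3241.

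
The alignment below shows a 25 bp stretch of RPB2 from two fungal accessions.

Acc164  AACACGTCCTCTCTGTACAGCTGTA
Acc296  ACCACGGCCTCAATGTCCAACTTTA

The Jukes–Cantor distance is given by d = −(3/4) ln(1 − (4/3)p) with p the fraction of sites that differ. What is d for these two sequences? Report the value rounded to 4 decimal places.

The sequences differ at positions 2 (A/C), 7 (T/G), 12 (T/A), 13 (C/A), 17 (A/C), 20 (G/A), 23 (G/T).
p = 7/25 = 0.280000.
d = −0.75 · ln(1 − (4/3)·0.280000) = −0.75 · ln(0.626667) = −0.75 · (-0.467340) = 0.3505.

0.3505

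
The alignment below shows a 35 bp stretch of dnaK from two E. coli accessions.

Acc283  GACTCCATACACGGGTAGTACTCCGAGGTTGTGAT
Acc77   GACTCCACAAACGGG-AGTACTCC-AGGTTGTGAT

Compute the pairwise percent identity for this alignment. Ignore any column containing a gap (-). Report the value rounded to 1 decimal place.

Excluding the 2 gap columns leaves 33 comparable sites.
The sequences differ at positions 8 (T/C), 10 (C/A).
31 of the 33 comparable sites match, so the percent identity is 31/33 × 100 = 93.9%.

93.9%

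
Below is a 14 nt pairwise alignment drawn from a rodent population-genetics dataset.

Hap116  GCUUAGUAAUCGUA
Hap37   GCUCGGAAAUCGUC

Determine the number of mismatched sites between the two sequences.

4

Mismatches occur at site 4 (U/C), site 5 (A/G), site 7 (U/A), site 14 (A/C).
That gives 4 mismatches out of 14 aligned sites, so the Hamming distance is 4.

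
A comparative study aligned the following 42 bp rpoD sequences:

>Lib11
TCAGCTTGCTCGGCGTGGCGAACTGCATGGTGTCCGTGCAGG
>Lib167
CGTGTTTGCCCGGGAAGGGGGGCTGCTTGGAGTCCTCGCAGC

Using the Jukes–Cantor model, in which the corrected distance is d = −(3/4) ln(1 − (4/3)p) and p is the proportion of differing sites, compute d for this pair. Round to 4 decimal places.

Differing sites — 1:T/C; 2:C/G; 3:A/T; 5:C/T; 10:T/C; 14:C/G; 15:G/A; 16:T/A; 19:C/G; 21:A/G; 22:A/G; 27:A/T; 31:T/A; 36:G/T; 37:T/C; 42:G/C.
p = 16/42 = 0.380952.
d = −0.75 · ln(1 − (4/3)·0.380952) = −0.75 · ln(0.492064) = −0.75 · (-0.709146) = 0.5319.

0.5319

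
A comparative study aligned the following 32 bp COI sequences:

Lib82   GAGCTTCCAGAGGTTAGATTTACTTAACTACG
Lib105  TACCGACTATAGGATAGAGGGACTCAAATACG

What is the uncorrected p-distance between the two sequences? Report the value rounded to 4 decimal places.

0.3750

Differing sites — 1:G/T; 3:G/C; 5:T/G; 6:T/A; 8:C/T; 10:G/T; 14:T/A; 19:T/G; 20:T/G; 21:T/G; 25:T/C; 28:C/A.
There are 12 differences over 32 sites, so p = 12/32 = 0.3750.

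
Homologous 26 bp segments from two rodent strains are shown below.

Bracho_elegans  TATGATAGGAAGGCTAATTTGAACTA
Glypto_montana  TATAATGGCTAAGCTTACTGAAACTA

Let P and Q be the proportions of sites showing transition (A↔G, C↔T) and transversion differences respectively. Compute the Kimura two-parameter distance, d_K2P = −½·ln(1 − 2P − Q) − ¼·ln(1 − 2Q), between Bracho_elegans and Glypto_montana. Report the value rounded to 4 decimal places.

Mismatches occur at site 4 (G↔A, transition), site 7 (A↔G, transition), site 9 (G↔C, transversion), site 10 (A↔T, transversion), site 12 (G↔A, transition), site 16 (A↔T, transversion), site 18 (T↔C, transition), site 20 (T↔G, transversion), site 21 (G↔A, transition).
Of the 9 differences, 5 transitions and 4 transversions over 26 sites: P = 5/26 = 0.192308, Q = 4/26 = 0.153846.
d = −0.5·ln(0.461538) − 0.25·ln(0.692308) = −0.5·(-0.773191) − 0.25·(-0.367724) = 0.4785.

0.4785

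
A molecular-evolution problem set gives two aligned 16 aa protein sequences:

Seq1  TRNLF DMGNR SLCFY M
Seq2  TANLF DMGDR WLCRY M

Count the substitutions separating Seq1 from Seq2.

The sequences differ at positions 2 (R/A), 9 (N/D), 11 (S/W), 14 (F/R).
That gives 4 mismatches out of 16 aligned sites, so the Hamming distance is 4.

4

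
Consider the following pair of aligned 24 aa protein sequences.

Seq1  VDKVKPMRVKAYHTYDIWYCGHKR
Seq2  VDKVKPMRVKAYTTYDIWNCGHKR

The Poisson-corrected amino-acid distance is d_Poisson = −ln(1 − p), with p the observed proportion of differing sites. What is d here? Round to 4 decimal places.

0.0870

Mismatches occur at site 13 (H→T), site 19 (Y→N).
p = 2/24 = 0.083333.
d = −ln(1 − 0.083333) = −ln(0.916667) = 0.0870.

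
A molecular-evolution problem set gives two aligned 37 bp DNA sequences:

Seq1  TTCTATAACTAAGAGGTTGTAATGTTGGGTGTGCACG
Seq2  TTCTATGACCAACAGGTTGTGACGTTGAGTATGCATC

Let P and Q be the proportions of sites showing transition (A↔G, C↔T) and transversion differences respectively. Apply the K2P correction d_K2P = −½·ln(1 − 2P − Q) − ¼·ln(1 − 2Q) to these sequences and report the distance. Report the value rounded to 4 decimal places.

Mismatches occur at site 7 (A→G, transition), site 10 (T→C, transition), site 13 (G→C, transversion), site 21 (A→G, transition), site 23 (T→C, transition), site 28 (G→A, transition), site 31 (G→A, transition), site 36 (C→T, transition), site 37 (G→C, transversion).
Of the 9 differences, 7 transitions and 2 transversions over 37 sites: P = 7/37 = 0.189189, Q = 2/37 = 0.054054.
d = −0.5·ln(0.567568) − 0.25·ln(0.891892) = −0.5·(-0.566395) − 0.25·(-0.114410) = 0.3118.

0.3118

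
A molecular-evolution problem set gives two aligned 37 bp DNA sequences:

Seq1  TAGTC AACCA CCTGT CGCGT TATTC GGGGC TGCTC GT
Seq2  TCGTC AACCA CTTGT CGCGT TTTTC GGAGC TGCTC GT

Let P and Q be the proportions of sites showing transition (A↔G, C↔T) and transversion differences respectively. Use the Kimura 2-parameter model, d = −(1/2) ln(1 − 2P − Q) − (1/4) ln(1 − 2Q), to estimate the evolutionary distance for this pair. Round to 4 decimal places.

Mismatches occur at site 2 (A↔C, transversion), site 12 (C↔T, transition), site 22 (A↔T, transversion), site 28 (G↔A, transition).
Of the 4 differences, 2 transitions and 2 transversions over 37 sites: P = 2/37 = 0.054054, Q = 2/37 = 0.054054.
d = −0.5·ln(0.837838) − 0.25·ln(0.891892) = −0.5·(-0.176931) − 0.25·(-0.114410) = 0.1171.

0.1171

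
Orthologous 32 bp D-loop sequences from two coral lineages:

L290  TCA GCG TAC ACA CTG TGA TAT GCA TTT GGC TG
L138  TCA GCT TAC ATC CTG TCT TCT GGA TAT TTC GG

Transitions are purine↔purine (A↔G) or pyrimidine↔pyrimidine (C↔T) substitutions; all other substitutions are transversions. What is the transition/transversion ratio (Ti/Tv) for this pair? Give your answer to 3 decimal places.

0.100

The sequences differ at positions 6 (G/T, transversion), 11 (C/T, transition), 12 (A/C, transversion), 17 (G/C, transversion), 18 (A/T, transversion), 20 (A/C, transversion), 23 (C/G, transversion), 26 (T/A, transversion), 28 (G/T, transversion), 29 (G/T, transversion), 31 (T/G, transversion).
Of the 11 differences, 1 transition and 10 transversions, so Ti/Tv = 1/10 = 0.100.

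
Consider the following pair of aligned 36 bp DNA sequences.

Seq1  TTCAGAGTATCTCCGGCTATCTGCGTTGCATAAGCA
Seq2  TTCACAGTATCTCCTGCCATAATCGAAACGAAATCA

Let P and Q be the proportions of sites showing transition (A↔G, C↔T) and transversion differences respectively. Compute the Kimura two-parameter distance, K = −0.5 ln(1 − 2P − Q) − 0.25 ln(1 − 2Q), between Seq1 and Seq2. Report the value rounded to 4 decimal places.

0.4428

Differing sites — 5:G/C (Tv); 15:G/T (Tv); 18:T/C (Ti); 21:C/A (Tv); 22:T/A (Tv); 23:G/T (Tv); 26:T/A (Tv); 27:T/A (Tv); 28:G/A (Ti); 30:A/G (Ti); 31:T/A (Tv); 34:G/T (Tv).
Of the 12 differences, 3 transitions and 9 transversions over 36 sites: P = 3/36 = 0.083333, Q = 9/36 = 0.250000.
d = −0.5·ln(0.583334) − 0.25·ln(0.500000) = −0.5·(-0.538995) − 0.25·(-0.693147) = 0.4428.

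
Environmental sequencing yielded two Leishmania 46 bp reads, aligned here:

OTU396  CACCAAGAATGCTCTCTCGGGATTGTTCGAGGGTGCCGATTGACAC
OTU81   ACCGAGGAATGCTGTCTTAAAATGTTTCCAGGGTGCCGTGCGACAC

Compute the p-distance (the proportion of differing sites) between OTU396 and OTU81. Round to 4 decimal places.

0.3261

Differing sites — 1:C/A; 2:A/C; 4:C/G; 6:A/G; 14:C/G; 18:C/T; 19:G/A; 20:G/A; 21:G/A; 24:T/G; 25:G/T; 29:G/C; 39:A/T; 40:T/G; 41:T/C.
There are 15 differences over 46 sites, so p = 15/46 = 0.3261.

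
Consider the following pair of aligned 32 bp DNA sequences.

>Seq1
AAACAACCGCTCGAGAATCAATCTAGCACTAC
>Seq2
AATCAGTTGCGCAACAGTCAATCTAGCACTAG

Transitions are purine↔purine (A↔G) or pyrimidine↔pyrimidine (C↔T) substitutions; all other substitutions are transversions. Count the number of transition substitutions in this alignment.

The sequences differ at positions 3 (A/T, transversion), 6 (A/G, transition), 7 (C/T, transition), 8 (C/T, transition), 11 (T/G, transversion), 13 (G/A, transition), 15 (G/C, transversion), 17 (A/G, transition), 32 (C/G, transversion).
Of the 9 differences, 5 transitions and 4 transversions, so the answer is 5.

5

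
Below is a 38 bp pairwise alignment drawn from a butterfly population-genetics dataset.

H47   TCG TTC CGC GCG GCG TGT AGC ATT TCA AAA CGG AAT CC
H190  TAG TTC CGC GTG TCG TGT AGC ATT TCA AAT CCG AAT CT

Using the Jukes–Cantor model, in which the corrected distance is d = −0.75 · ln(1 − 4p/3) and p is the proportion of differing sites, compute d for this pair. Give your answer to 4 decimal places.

Mismatches occur at site 2 (C→A), site 11 (C→T), site 13 (G→T), site 30 (A→T), site 32 (G→C), site 38 (C→T).
p = 6/38 = 0.157895.
d = −0.75 · ln(1 − (4/3)·0.157895) = −0.75 · ln(0.789473) = −0.75 · (-0.236390) = 0.1773.

0.1773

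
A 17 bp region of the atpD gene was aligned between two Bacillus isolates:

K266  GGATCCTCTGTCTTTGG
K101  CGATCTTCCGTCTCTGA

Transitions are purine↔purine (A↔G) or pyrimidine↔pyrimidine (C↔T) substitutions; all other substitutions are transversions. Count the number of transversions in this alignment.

Differing sites — 1:G/C (Tv); 6:C/T (Ti); 9:T/C (Ti); 14:T/C (Ti); 17:G/A (Ti).
Of the 5 differences, 4 transitions and 1 transversion, so the answer is 1.

1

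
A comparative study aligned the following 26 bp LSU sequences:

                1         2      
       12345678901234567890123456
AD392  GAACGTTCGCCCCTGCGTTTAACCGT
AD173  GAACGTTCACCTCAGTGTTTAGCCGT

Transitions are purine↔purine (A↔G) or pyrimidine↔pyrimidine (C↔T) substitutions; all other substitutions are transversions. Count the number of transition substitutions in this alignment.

4

The sequences differ at positions 9 (G/A, transition), 12 (C/T, transition), 14 (T/A, transversion), 16 (C/T, transition), 22 (A/G, transition).
Of the 5 differences, 4 transitions and 1 transversion, so the answer is 4.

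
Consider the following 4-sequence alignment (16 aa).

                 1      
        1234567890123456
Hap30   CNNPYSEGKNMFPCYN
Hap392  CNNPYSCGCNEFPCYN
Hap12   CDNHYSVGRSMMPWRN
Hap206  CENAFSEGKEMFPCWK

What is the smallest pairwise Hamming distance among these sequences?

Pairwise Hamming distances:
  Hap30 vs Hap392: 3
  Hap30 vs Hap12: 8
  Hap30 vs Hap206: 6
  Hap392 vs Hap12: 9
  Hap392 vs Hap206: 9
  Hap12 vs Hap206: 10
The smallest is 3, between Hap30 and Hap392.

3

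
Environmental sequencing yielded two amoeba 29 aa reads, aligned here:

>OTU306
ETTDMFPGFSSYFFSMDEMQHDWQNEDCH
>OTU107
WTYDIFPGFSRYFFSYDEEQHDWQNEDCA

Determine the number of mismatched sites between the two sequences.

7

Differing sites — 1:E/W; 3:T/Y; 5:M/I; 11:S/R; 16:M/Y; 19:M/E; 29:H/A.
That gives 7 mismatches out of 29 aligned sites, so the Hamming distance is 7.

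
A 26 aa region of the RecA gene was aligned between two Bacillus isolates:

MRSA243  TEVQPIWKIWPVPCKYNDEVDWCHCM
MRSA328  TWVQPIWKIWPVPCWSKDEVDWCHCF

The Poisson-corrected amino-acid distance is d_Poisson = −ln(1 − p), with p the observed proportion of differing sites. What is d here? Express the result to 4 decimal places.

The sequences differ at positions 2 (E/W), 15 (K/W), 16 (Y/S), 17 (N/K), 26 (M/F).
p = 5/26 = 0.192308.
d = −ln(1 − 0.192308) = −ln(0.807692) = 0.2136.

0.2136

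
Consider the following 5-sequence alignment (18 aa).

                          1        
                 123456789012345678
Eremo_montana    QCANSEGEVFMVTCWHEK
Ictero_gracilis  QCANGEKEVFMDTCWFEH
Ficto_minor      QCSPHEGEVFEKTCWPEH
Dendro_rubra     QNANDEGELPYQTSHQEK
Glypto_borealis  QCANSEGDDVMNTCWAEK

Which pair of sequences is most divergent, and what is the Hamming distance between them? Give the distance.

12

Pairwise Hamming distances:
  Eremo_montana vs Ictero_gracilis: 5
  Eremo_montana vs Ficto_minor: 7
  Eremo_montana vs Dendro_rubra: 9
  Eremo_montana vs Glypto_borealis: 5
  Ictero_gracilis vs Ficto_minor: 7
  Ictero_gracilis vs Dendro_rubra: 11
  Ictero_gracilis vs Glypto_borealis: 8
  Ficto_minor vs Dendro_rubra: 12
  Ficto_minor vs Glypto_borealis: 10
  Dendro_rubra vs Glypto_borealis: 10
The largest is 12, between Ficto_minor and Dendro_rubra.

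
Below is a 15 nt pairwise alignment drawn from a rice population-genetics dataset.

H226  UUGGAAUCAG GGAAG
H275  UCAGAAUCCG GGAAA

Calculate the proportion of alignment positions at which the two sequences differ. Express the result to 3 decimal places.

0.267

Differing sites — 2:U/C; 3:G/A; 9:A/C; 15:G/A.
There are 4 differences over 15 sites, so p = 4/15 = 0.267.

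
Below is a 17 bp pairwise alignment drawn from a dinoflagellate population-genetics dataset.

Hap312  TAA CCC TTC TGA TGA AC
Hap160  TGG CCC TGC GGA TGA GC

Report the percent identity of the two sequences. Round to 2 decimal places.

70.59%

The sequences differ at positions 2 (A/G), 3 (A/G), 8 (T/G), 10 (T/G), 16 (A/G).
12 of the 17 sites match, so the percent identity is 12/17 × 100 = 70.59%.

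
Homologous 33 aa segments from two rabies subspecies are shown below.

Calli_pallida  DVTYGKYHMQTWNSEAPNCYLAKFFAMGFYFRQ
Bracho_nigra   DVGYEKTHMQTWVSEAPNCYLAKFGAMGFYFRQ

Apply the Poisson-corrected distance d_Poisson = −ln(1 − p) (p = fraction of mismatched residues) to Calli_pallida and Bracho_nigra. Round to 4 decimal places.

The sequences differ at positions 3 (T/G), 5 (G/E), 7 (Y/T), 13 (N/V), 25 (F/G).
p = 5/33 = 0.151515.
d = −ln(1 − 0.151515) = −ln(0.848485) = 0.1643.

0.1643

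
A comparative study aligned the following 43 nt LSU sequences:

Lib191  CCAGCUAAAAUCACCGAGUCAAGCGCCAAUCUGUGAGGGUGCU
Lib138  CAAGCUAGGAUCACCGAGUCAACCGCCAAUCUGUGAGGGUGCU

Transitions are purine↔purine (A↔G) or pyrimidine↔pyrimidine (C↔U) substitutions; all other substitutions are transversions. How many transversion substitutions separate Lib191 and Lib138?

2

Mismatches occur at site 2 (C↔A, transversion), site 8 (A↔G, transition), site 9 (A↔G, transition), site 23 (G↔C, transversion).
Of the 4 differences, 2 transitions and 2 transversions, so the answer is 2.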